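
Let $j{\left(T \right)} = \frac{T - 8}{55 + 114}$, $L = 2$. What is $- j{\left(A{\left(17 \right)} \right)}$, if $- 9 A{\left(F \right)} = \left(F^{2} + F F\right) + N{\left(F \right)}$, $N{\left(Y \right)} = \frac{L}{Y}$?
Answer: $\frac{1228}{2873} \approx 0.42743$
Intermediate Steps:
$N{\left(Y \right)} = \frac{2}{Y}$
$A{\left(F \right)} = - \frac{2}{9 F} - \frac{2 F^{2}}{9}$ ($A{\left(F \right)} = - \frac{\left(F^{2} + F F\right) + \frac{2}{F}}{9} = - \frac{\left(F^{2} + F^{2}\right) + \frac{2}{F}}{9} = - \frac{2 F^{2} + \frac{2}{F}}{9} = - \frac{\frac{2}{F} + 2 F^{2}}{9} = - \frac{2}{9 F} - \frac{2 F^{2}}{9}$)
$j{\left(T \right)} = - \frac{8}{169} + \frac{T}{169}$ ($j{\left(T \right)} = \frac{-8 + T}{169} = \left(-8 + T\right) \frac{1}{169} = - \frac{8}{169} + \frac{T}{169}$)
$- j{\left(A{\left(17 \right)} \right)} = - (- \frac{8}{169} + \frac{\frac{2}{9} \cdot \frac{1}{17} \left(-1 - 17^{3}\right)}{169}) = - (- \frac{8}{169} + \frac{\frac{2}{9} \cdot \frac{1}{17} \left(-1 - 4913\right)}{169}) = - (- \frac{8}{169} + \frac{\frac{2}{9} \cdot \frac{1}{17} \left(-4914\right)}{169}) = - (- \frac{8}{169} + \frac{1}{169} \left(- \frac{1092}{17}\right)) = - (- \frac{8}{169} - \frac{84}{221}) = \left(-1\right) \left(- \frac{1228}{2873}\right) = \frac{1228}{2873}$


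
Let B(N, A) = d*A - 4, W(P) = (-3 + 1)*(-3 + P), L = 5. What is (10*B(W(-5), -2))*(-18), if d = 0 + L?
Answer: 2520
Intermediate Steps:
W(P) = 6 - 2*P (W(P) = -2*(-3 + P) = 6 - 2*P)
d = 5 (d = 0 + 5 = 5)
B(N, A) = -4 + 5*A (B(N, A) = 5*A - 4 = -4 + 5*A)
(10*B(W(-5), -2))*(-18) = (10*(-4 + 5*(-2)))*(-18) = (10*(-4 - 10))*(-18) = (10*(-14))*(-18) = -140*(-18) = 2520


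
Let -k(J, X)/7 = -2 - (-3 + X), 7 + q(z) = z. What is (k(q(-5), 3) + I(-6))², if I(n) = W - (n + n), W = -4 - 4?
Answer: 324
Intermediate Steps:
q(z) = -7 + z
W = -8
I(n) = -8 - 2*n (I(n) = -8 - (n + n) = -8 - 2*n)
k(J, X) = -7 + 7*X (k(J, X) = -7*(-2 - (-3 + X)) = -7*(-2 + (3 - X)) = -7*(1 - X) = -7 + 7*X)
(k(q(-5), 3) + I(-6))² = ((-7 + 7*3) + (-8 - 2*(-6)))² = ((-7 + 21) + (-8 + 12))² = (14 + 4)² = 18² = 324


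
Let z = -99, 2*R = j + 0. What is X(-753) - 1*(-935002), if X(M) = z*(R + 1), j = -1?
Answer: 1869905/2 ≈ 9.3495e+5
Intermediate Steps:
R = -½ (R = (-1 + 0)/2 = (½)*(-1) = -½ ≈ -0.50000)
X(M) = -99/2 (X(M) = -99*(-½ + 1) = -99*½ = -99/2)
X(-753) - 1*(-935002) = -99/2 - 1*(-935002) = -99/2 + 935002 = 1869905/2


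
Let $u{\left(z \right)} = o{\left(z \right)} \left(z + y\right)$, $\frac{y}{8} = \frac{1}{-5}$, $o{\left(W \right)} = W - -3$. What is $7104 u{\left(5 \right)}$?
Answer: $\frac{966144}{5} \approx 1.9323 \cdot 10^{5}$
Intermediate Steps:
$o{\left(W \right)} = 3 + W$ ($o{\left(W \right)} = W + 3 = 3 + W$)
$y = - \frac{8}{5}$ ($y = \frac{8}{-5} = 8 \left(- \frac{1}{5}\right) = - \frac{8}{5} \approx -1.6$)
$u{\left(z \right)} = \left(3 + z\right) \left(- \frac{8}{5} + z\right)$ ($u{\left(z \right)} = \left(3 + z\right) \left(z - \frac{8}{5}\right) = \left(3 + z\right) \left(- \frac{8}{5} + z\right)$)
$7104 u{\left(5 \right)} = 7104 \frac{\left(-8 + 5 \cdot 5\right) \left(3 + 5\right)}{5} = 7104 \cdot \frac{1}{5} \left(-8 + 25\right) 8 = 7104 \cdot \frac{1}{5} \cdot 17 \cdot 8 = 7104 \cdot \frac{136}{5} = \frac{966144}{5}$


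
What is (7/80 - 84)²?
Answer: 45064369/6400 ≈ 7041.3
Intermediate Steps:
(7/80 - 84)² = (-6713/80)² = 45064369/6400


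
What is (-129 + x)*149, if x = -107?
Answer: -35164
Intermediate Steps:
(-129 + x)*149 = (-129 - 107)*149 = -236*149 = -35164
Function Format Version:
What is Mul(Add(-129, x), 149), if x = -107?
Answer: -35164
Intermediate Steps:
Mul(Add(-129, x), 149) = Mul(Add(-129, -107), 149) = Mul(-236, 149) = -35164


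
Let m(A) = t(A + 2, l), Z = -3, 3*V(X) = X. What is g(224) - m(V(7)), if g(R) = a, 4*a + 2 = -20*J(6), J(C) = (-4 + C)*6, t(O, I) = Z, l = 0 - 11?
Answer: -115/2 ≈ -57.500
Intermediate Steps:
l = -11
V(X) = X/3
t(O, I) = -3
m(A) = -3
J(C) = -24 + 6*C
a = -121/2 (a = -½ + (-20*(-24 + 6*6))/4 = -½ + (-20*(-24 + 36))/4 = -½ + (-20*12)/4 = -½ + (¼)*(-240) = -½ - 60 = -121/2 ≈ -60.500)
g(R) = -121/2
g(224) - m(V(7)) = -121/2 - 1*(-3) = -121/2 + 3 = -115/2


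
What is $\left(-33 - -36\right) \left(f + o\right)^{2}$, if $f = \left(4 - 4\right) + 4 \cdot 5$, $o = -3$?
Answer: $867$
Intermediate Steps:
$f = 20$ ($f = \left(4 - 4\right) + 20 = 0 + 20 = 20$)
$\left(-33 - -36\right) \left(f + o\right)^{2} = \left(-33 - -36\right) \left(20 - 3\right)^{2} = \left(-33 + 36\right) 17^{2} = 3 \cdot 289 = 867$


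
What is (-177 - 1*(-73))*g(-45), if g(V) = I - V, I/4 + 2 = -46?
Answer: 15288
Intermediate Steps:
I = -192 (I = -8 + 4*(-46) = -8 - 184 = -192)
g(V) = -192 - V
(-177 - 1*(-73))*g(-45) = (-177 - 1*(-73))*(-192 - 1*(-45)) = (-177 + 73)*(-192 + 45) = -104*(-147) = 15288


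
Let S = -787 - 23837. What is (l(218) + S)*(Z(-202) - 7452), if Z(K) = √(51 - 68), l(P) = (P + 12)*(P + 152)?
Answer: -450667152 + 60476*I*√17 ≈ -4.5067e+8 + 2.4935e+5*I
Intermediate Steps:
S = -24624
l(P) = (12 + P)*(152 + P)
Z(K) = I*√17 (Z(K) = √(-17) = I*√17)
(l(218) + S)*(Z(-202) - 7452) = ((1824 + 218² + 164*218) - 24624)*(I*√17 - 7452) = ((1824 + 47524 + 35752) - 24624)*(-7452 + I*√17) = (85100 - 24624)*(-7452 + I*√17) = 60476*(-7452 + I*√17) = -450667152 + 60476*I*√17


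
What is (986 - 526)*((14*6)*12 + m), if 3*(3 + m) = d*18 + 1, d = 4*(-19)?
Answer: 758080/3 ≈ 2.5269e+5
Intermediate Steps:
d = -76
m = -1376/3 (m = -3 + (-76*18 + 1)/3 = -3 + (-1368 + 1)/3 = -3 + (1/3)*(-1367) = -3 - 1367/3 = -1376/3 ≈ -458.67)
(986 - 526)*((14*6)*12 + m) = (986 - 526)*((14*6)*12 - 1376/3) = 460*(84*12 - 1376/3) = 460*(1008 - 1376/3) = 460*(1648/3) = 758080/3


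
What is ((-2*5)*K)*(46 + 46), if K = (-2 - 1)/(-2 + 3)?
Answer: 2760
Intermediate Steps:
K = -3 (K = -3/1 = -3*1 = -3)
((-2*5)*K)*(46 + 46) = (-2*5*(-3))*(46 + 46) = -10*(-3)*92 = 30*92 = 2760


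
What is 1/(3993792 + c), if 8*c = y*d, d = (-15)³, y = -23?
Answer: 8/32027961 ≈ 2.4978e-7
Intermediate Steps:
d = -3375
c = 77625/8 (c = (-23*(-3375))/8 = (⅛)*77625 = 77625/8 ≈ 9703.1)
1/(3993792 + c) = 1/(3993792 + 77625/8) = 1/(32027961/8) = 8/32027961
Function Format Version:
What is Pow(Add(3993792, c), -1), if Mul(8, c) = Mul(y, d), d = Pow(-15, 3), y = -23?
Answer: Rational(8, 32027961) ≈ 2.4978e-7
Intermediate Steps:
d = -3375
c = Rational(77625, 8) (c = Mul(Rational(1, 8), Mul(-23, -3375)) = Mul(Rational(1, 8), 77625) = Rational(77625, 8) ≈ 9703.1)
Pow(Add(3993792, c), -1) = Pow(Add(3993792, Rational(77625, 8)), -1) = Pow(Rational(32027961, 8), -1) = Rational(8, 32027961)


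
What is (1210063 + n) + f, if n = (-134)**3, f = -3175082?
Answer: -4371123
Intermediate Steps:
n = -2406104
(1210063 + n) + f = (1210063 - 2406104) - 3175082 = -1196041 - 3175082 = -4371123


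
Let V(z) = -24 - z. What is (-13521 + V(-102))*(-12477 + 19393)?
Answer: -92971788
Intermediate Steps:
(-13521 + V(-102))*(-12477 + 19393) = (-13521 + (-24 - 1*(-102)))*(-12477 + 19393) = (-13521 + (-24 + 102))*6916 = (-13521 + 78)*6916 = -13443*6916 = -92971788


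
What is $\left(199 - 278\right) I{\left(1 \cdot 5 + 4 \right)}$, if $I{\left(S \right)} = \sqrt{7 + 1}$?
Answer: $- 158 \sqrt{2} \approx -223.45$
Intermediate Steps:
$I{\left(S \right)} = 2 \sqrt{2}$ ($I{\left(S \right)} = \sqrt{8} = 2 \sqrt{2}$)
$\left(199 - 278\right) I{\left(1 \cdot 5 + 4 \right)} = \left(199 - 278\right) 2 \sqrt{2} = - 79 \cdot 2 \sqrt{2} = - 158 \sqrt{2}$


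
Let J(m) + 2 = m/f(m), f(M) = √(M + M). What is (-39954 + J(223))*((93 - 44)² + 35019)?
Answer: -1495153520 + 18710*√446 ≈ -1.4948e+9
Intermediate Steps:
f(M) = √2*√M (f(M) = √(2*M) = √2*√M)
J(m) = -2 + √2*√m/2 (J(m) = -2 + m/((√2*√m)) = -2 + m*(√2/(2*√m)) = -2 + √2*√m/2)
(-39954 + J(223))*((93 - 44)² + 35019) = (-39954 + (-2 + √2*√223/2))*((93 - 44)² + 35019) = (-39954 + (-2 + √446/2))*(49² + 35019) = (-39956 + √446/2)*(2401 + 35019) = (-39956 + √446/2)*37420 = -1495153520 + 18710*√446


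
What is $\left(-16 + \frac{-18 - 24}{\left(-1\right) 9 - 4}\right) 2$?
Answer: $- \frac{332}{13} \approx -25.538$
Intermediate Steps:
$\left(-16 + \frac{-18 - 24}{\left(-1\right) 9 - 4}\right) 2 = \left(-16 - \frac{42}{-9 - 4}\right) 2 = \left(-16 - \frac{42}{-13}\right) 2 = \left(-16 - - \frac{42}{13}\right) 2 = \left(-16 + \frac{42}{13}\right) 2 = \left(- \frac{166}{13}\right) 2 = - \frac{332}{13}$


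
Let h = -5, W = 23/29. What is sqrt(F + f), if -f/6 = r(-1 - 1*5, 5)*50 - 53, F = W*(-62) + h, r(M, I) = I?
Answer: I*sqrt(1039621)/29 ≈ 35.159*I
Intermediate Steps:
W = 23/29 (W = 23*(1/29) = 23/29 ≈ 0.79310)
F = -1571/29 (F = (23/29)*(-62) - 5 = -1426/29 - 5 = -1571/29 ≈ -54.172)
f = -1182 (f = -6*(5*50 - 53) = -6*(250 - 53) = -6*197 = -1182)
sqrt(F + f) = sqrt(-1571/29 - 1182) = sqrt(-35849/29) = I*sqrt(1039621)/29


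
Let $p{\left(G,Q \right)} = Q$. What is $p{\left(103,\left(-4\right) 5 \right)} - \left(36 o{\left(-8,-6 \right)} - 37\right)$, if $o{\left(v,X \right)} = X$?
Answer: $233$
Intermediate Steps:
$p{\left(103,\left(-4\right) 5 \right)} - \left(36 o{\left(-8,-6 \right)} - 37\right) = \left(-4\right) 5 - \left(36 \left(-6\right) - 37\right) = -20 - \left(-216 - 37\right) = -20 - -253 = -20 + 253 = 233$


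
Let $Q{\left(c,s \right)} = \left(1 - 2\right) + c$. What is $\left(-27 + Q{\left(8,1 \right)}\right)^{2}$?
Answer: $400$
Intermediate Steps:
$Q{\left(c,s \right)} = -1 + c$
$\left(-27 + Q{\left(8,1 \right)}\right)^{2} = \left(-27 + \left(-1 + 8\right)\right)^{2} = \left(-27 + 7\right)^{2} = \left(-20\right)^{2} = 400$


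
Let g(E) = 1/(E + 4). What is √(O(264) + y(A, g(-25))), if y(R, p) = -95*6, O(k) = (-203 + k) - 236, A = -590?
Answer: I*√745 ≈ 27.295*I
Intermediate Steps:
g(E) = 1/(4 + E)
O(k) = -439 + k
y(R, p) = -570
√(O(264) + y(A, g(-25))) = √((-439 + 264) - 570) = √(-175 - 570) = √(-745) = I*√745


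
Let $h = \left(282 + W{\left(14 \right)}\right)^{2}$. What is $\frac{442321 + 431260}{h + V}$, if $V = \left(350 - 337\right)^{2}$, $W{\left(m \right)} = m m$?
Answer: $\frac{873581}{228653} \approx 3.8206$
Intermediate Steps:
$W{\left(m \right)} = m^{2}$
$V = 169$ ($V = 13^{2} = 169$)
$h = 228484$ ($h = \left(282 + 14^{2}\right)^{2} = \left(282 + 196\right)^{2} = 478^{2} = 228484$)
$\frac{442321 + 431260}{h + V} = \frac{442321 + 431260}{228484 + 169} = \frac{873581}{228653}$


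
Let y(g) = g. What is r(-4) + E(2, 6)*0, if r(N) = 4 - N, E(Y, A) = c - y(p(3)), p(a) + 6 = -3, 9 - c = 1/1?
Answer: 8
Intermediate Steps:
c = 8 (c = 9 - 1/1 = 9 - 1*1 = 9 - 1 = 8)
p(a) = -9 (p(a) = -6 - 3 = -9)
E(Y, A) = 17 (E(Y, A) = 8 - 1*(-9) = 8 + 9 = 17)
r(-4) + E(2, 6)*0 = (4 - 1*(-4)) + 17*0 = (4 + 4) + 0 = 8 + 0 = 8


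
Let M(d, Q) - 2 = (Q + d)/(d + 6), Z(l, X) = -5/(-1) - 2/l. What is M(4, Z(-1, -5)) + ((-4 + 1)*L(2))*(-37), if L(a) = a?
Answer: 2251/10 ≈ 225.10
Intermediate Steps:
Z(l, X) = 5 - 2/l (Z(l, X) = -5*(-1) - 2/l = 5 - 2/l)
M(d, Q) = 2 + (Q + d)/(6 + d) (M(d, Q) = 2 + (Q + d)/(d + 6) = 2 + (Q + d)/(6 + d))
M(4, Z(-1, -5)) + ((-4 + 1)*L(2))*(-37) = (12 + (5 - 2/(-1)) + 3*4)/(6 + 4) + ((-4 + 1)*2)*(-37) = (12 + (5 - 2*(-1)) + 12)/10 - 3*2*(-37) = (12 + (5 + 2) + 12)/10 - 6*(-37) = (12 + 7 + 12)/10 + 222 = (1/10)*31 + 222 = 31/10 + 222 = 2251/10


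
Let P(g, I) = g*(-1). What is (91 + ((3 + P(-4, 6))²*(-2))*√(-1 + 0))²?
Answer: -1323 - 17836*I ≈ -1323.0 - 17836.0*I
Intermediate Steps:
P(g, I) = -g
(91 + ((3 + P(-4, 6))²*(-2))*√(-1 + 0))² = (91 + ((3 - 1*(-4))²*(-2))*√(-1 + 0))² = (91 + ((3 + 4)²*(-2))*√(-1))² = (91 + (7²*(-2))*I)² = (91 + (49*(-2))*I)² = (91 - 98*I)²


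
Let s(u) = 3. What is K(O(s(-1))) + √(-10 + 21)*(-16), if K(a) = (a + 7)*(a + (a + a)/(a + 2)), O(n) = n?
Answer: 42 - 16*√11 ≈ -11.066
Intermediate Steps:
K(a) = (7 + a)*(a + 2*a/(2 + a)) (K(a) = (7 + a)*(a + (2*a)/(2 + a)) = (7 + a)*(a + 2*a/(2 + a)))
K(O(s(-1))) + √(-10 + 21)*(-16) = 3*(28 + 3² + 11*3)/(2 + 3) + √(-10 + 21)*(-16) = 3*(28 + 9 + 33)/5 + √11*(-16) = 3*(⅕)*70 - 16*√11 = 42 - 16*√11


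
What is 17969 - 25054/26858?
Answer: 241293174/13429 ≈ 17968.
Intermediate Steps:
17969 - 25054/26858 = 17969 - 1*12527/13429 = 17969 - 12527/13429 = 241293174/13429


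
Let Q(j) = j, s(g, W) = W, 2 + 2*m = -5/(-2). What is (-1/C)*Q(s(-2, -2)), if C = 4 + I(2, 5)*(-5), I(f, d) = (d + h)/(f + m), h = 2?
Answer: -9/52 ≈ -0.17308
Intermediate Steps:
m = ¼ (m = -1 + (-5/(-2))/2 = -1 + (-5*(-½))/2 = -1 + (½)*(5/2) = -1 + 5/4 = ¼ ≈ 0.25000)
I(f, d) = (2 + d)/(¼ + f) (I(f, d) = (d + 2)/(f + ¼) = (2 + d)/(¼ + f))
C = -104/9 (C = 4 + (4*(2 + 5)/(1 + 4*2))*(-5) = 4 + (4*7/(1 + 8))*(-5) = 4 + (4*7/9)*(-5) = 4 + (4*(⅑)*7)*(-5) = 4 + (28/9)*(-5) = 4 - 140/9 = -104/9 ≈ -11.556)
(-1/C)*Q(s(-2, -2)) = -1/(-104/9)*(-2) = -1*(-9/104)*(-2) = (9/104)*(-2) = -9/52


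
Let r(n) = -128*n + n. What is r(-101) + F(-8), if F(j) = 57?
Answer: 12884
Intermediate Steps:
r(n) = -127*n
r(-101) + F(-8) = -127*(-101) + 57 = 12827 + 57 = 12884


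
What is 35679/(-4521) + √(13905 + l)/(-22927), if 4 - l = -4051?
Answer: -11893/1507 - 2*√4490/22927 ≈ -7.8977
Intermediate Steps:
l = 4055 (l = 4 - 1*(-4051) = 4 + 4051 = 4055)
35679/(-4521) + √(13905 + l)/(-22927) = 35679/(-4521) + √(13905 + 4055)/(-22927) = 35679*(-1/4521) + √17960*(-1/22927) = -11893/1507 + (2*√4490)*(-1/22927) = -11893/1507 - 2*√4490/22927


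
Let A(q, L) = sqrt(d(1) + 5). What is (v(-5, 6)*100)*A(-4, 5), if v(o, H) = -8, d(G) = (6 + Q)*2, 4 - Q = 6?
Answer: -800*sqrt(13) ≈ -2884.4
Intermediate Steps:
Q = -2 (Q = 4 - 1*6 = 4 - 6 = -2)
d(G) = 8 (d(G) = (6 - 2)*2 = 4*2 = 8)
A(q, L) = sqrt(13) (A(q, L) = sqrt(8 + 5) = sqrt(13))
(v(-5, 6)*100)*A(-4, 5) = (-8*100)*sqrt(13) = -800*sqrt(13)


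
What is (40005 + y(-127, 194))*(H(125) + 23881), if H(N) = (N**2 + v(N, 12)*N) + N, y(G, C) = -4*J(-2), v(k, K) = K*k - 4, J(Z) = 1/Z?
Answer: 9066826417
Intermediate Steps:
v(k, K) = -4 + K*k
y(G, C) = 2 (y(G, C) = -4/(-2) = -4*(-1/2) = 2)
H(N) = N + N**2 + N*(-4 + 12*N) (H(N) = (N**2 + (-4 + 12*N)*N) + N = (N**2 + N*(-4 + 12*N)) + N = N + N**2 + N*(-4 + 12*N))
(40005 + y(-127, 194))*(H(125) + 23881) = (40005 + 2)*(125*(-3 + 13*125) + 23881) = 40007*(125*(-3 + 1625) + 23881) = 40007*(125*1622 + 23881) = 40007*(202750 + 23881) = 40007*226631 = 9066826417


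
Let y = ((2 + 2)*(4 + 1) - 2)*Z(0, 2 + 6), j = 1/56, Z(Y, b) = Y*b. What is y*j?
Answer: 0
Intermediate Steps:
j = 1/56 ≈ 0.017857
y = 0 (y = ((2 + 2)*(4 + 1) - 2)*(0*(2 + 6)) = (4*5 - 2)*(0*8) = (20 - 2)*0 = 18*0 = 0)
y*j = 0*(1/56) = 0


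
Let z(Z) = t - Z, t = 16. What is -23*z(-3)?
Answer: -437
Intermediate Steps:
z(Z) = 16 - Z
-23*z(-3) = -23*(16 - 1*(-3)) = -23*(16 + 3) = -23*19 = -437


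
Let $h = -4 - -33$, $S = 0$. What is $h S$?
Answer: $0$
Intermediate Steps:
$h = 29$ ($h = -4 + 33 = 29$)
$h S = 29 \cdot 0 = 0$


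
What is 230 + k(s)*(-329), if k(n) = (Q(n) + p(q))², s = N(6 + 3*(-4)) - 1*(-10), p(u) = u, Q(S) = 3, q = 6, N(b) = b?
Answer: -26419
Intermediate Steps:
s = 4 (s = (6 + 3*(-4)) - 1*(-10) = (6 - 12) + 10 = -6 + 10 = 4)
k(n) = 81 (k(n) = (3 + 6)² = 9² = 81)
230 + k(s)*(-329) = 230 + 81*(-329) = 230 - 26649 = -26419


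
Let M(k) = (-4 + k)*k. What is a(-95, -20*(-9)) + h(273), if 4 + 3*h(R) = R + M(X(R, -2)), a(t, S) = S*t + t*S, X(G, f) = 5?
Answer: -102326/3 ≈ -34109.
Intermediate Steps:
a(t, S) = 2*S*t (a(t, S) = S*t + S*t = 2*S*t)
M(k) = k*(-4 + k)
h(R) = ⅓ + R/3 (h(R) = -4/3 + (R + 5*(-4 + 5))/3 = -4/3 + (R + 5*1)/3 = -4/3 + (R + 5)/3 = -4/3 + (5 + R)/3 = -4/3 + (5/3 + R/3) = ⅓ + R/3)
a(-95, -20*(-9)) + h(273) = 2*(-20*(-9))*(-95) + (⅓ + (⅓)*273) = 2*180*(-95) + (⅓ + 91) = -34200 + 274/3 = -102326/3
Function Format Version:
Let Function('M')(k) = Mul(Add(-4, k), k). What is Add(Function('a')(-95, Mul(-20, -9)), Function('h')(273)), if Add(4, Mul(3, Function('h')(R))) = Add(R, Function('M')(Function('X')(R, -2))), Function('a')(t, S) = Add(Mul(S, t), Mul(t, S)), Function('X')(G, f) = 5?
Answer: Rational(-102326, 3) ≈ -34109.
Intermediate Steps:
Function('a')(t, S) = Mul(2, S, t) (Function('a')(t, S) = Add(Mul(S, t), Mul(S, t)) = Mul(2, S, t))
Function('M')(k) = Mul(k, Add(-4, k))
Function('h')(R) = Add(Rational(1, 3), Mul(Rational(1, 3), R)) (Function('h')(R) = Add(Rational(-4, 3), Mul(Rational(1, 3), Add(R, Mul(5, Add(-4, 5))))) = Add(Rational(-4, 3), Mul(Rational(1, 3), Add(R, Mul(5, 1)))) = Add(Rational(-4, 3), Mul(Rational(1, 3), Add(R, 5))) = Add(Rational(-4, 3), Mul(Rational(1, 3), Add(5, R))) = Add(Rational(-4, 3), Add(Rational(5, 3), Mul(Rational(1, 3), R))) = Add(Rational(1, 3), Mul(Rational(1, 3), R)))
Add(Function('a')(-95, Mul(-20, -9)), Function('h')(273)) = Add(Mul(2, Mul(-20, -9), -95), Add(Rational(1, 3), Mul(Rational(1, 3), 273))) = Add(Mul(2, 180, -95), Add(Rational(1, 3), 91)) = Add(-34200, Rational(274, 3)) = Rational(-102326, 3)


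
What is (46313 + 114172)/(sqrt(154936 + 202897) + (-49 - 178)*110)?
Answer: -4007310450/623143067 - 160485*sqrt(357833)/623143067 ≈ -6.5849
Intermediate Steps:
(46313 + 114172)/(sqrt(154936 + 202897) + (-49 - 178)*110) = 160485/(sqrt(357833) - 227*110) = 160485/(sqrt(357833) - 24970) = 160485/(-24970 + sqrt(357833))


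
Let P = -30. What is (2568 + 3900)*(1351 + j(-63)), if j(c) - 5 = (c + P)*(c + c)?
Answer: 84562632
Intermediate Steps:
j(c) = 5 + 2*c*(-30 + c) (j(c) = 5 + (c - 30)*(c + c) = 5 + (-30 + c)*(2*c) = 5 + 2*c*(-30 + c))
(2568 + 3900)*(1351 + j(-63)) = (2568 + 3900)*(1351 + (5 - 60*(-63) + 2*(-63)**2)) = 6468*(1351 + (5 + 3780 + 2*3969)) = 6468*(1351 + (5 + 3780 + 7938)) = 6468*(1351 + 11723) = 6468*13074 = 84562632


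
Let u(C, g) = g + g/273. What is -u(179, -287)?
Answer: 11234/39 ≈ 288.05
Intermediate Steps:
u(C, g) = 274*g/273 (u(C, g) = g + g*(1/273) = g + g/273 = 274*g/273)
-u(179, -287) = -274*(-287)/273 = -1*(-11234/39) = 11234/39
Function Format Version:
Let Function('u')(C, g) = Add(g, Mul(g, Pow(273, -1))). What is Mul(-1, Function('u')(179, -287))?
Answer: Rational(11234, 39) ≈ 288.05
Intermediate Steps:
Function('u')(C, g) = Mul(Rational(274, 273), g) (Function('u')(C, g) = Add(g, Mul(g, Rational(1, 273))) = Add(g, Mul(Rational(1, 273), g)) = Mul(Rational(274, 273), g))
Mul(-1, Function('u')(179, -287)) = Mul(-1, Mul(Rational(274, 273), -287)) = Mul(-1, Rational(-11234, 39)) = Rational(11234, 39)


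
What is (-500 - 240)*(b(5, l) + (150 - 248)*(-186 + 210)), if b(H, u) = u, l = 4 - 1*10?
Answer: 1744920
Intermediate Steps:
l = -6 (l = 4 - 10 = -6)
(-500 - 240)*(b(5, l) + (150 - 248)*(-186 + 210)) = (-500 - 240)*(-6 + (150 - 248)*(-186 + 210)) = -740*(-6 - 98*24) = -740*(-6 - 2352) = -740*(-2358) = 1744920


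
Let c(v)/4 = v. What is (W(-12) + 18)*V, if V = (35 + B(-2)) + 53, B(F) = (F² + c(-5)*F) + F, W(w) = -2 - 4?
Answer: 1560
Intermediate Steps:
c(v) = 4*v
W(w) = -6
B(F) = F² - 19*F (B(F) = (F² + (4*(-5))*F) + F = (F² - 20*F) + F = F² - 19*F)
V = 130 (V = (35 - 2*(-19 - 2)) + 53 = (35 - 2*(-21)) + 53 = (35 + 42) + 53 = 77 + 53 = 130)
(W(-12) + 18)*V = (-6 + 18)*130 = 12*130 = 1560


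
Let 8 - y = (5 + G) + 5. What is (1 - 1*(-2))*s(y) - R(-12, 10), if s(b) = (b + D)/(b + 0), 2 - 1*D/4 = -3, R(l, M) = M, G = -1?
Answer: -67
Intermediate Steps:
y = -1 (y = 8 - ((5 - 1) + 5) = 8 - (4 + 5) = 8 - 1*9 = 8 - 9 = -1)
D = 20 (D = 8 - 4*(-3) = 8 + 12 = 20)
s(b) = (20 + b)/b (s(b) = (b + 20)/(b + 0) = (20 + b)/b)
(1 - 1*(-2))*s(y) - R(-12, 10) = (1 - 1*(-2))*((20 - 1)/(-1)) - 1*10 = (1 + 2)*(-1*19) - 10 = 3*(-19) - 10 = -57 - 10 = -67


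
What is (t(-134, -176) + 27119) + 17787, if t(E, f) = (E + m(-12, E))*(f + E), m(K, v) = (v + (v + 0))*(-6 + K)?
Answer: -1408994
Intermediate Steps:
m(K, v) = 2*v*(-6 + K) (m(K, v) = (v + v)*(-6 + K) = (2*v)*(-6 + K) = 2*v*(-6 + K))
t(E, f) = -35*E*(E + f) (t(E, f) = (E + 2*E*(-6 - 12))*(f + E) = (E + 2*E*(-18))*(E + f) = (E - 36*E)*(E + f) = (-35*E)*(E + f) = -35*E*(E + f))
(t(-134, -176) + 27119) + 17787 = (35*(-134)*(-1*(-134) - 1*(-176)) + 27119) + 17787 = (35*(-134)*(134 + 176) + 27119) + 17787 = (35*(-134)*310 + 27119) + 17787 = (-1453900 + 27119) + 17787 = -1426781 + 17787 = -1408994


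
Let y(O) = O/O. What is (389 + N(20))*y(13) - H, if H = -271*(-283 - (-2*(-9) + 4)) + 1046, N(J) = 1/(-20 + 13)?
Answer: -583185/7 ≈ -83312.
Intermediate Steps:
N(J) = -1/7 (N(J) = 1/(-7) = -1/7)
y(O) = 1
H = 83701 (H = -271*(-283 - (18 + 4)) + 1046 = -271*(-283 - 1*22) + 1046 = -271*(-283 - 22) + 1046 = -271*(-305) + 1046 = 82655 + 1046 = 83701)
(389 + N(20))*y(13) - H = (389 - 1/7)*1 - 1*83701 = (2722/7)*1 - 83701 = 2722/7 - 83701 = -583185/7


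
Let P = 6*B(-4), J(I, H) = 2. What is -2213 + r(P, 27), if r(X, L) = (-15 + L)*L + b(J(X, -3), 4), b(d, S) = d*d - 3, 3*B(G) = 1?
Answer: -1888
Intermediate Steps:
B(G) = ⅓ (B(G) = (⅓)*1 = ⅓)
b(d, S) = -3 + d² (b(d, S) = d² - 3 = -3 + d²)
P = 2 (P = 6*(⅓) = 2)
r(X, L) = 1 + L*(-15 + L) (r(X, L) = (-15 + L)*L + (-3 + 2²) = L*(-15 + L) + (-3 + 4) = L*(-15 + L) + 1 = 1 + L*(-15 + L))
-2213 + r(P, 27) = -2213 + (1 + 27² - 15*27) = -2213 + (1 + 729 - 405) = -2213 + 325 = -1888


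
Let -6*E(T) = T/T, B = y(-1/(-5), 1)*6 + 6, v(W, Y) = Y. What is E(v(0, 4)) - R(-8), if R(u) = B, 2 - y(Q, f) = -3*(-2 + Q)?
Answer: 427/30 ≈ 14.233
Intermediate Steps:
y(Q, f) = -4 + 3*Q (y(Q, f) = 2 - (-3)*(-2 + Q) = 2 - (6 - 3*Q) = 2 + (-6 + 3*Q) = -4 + 3*Q)
B = -72/5 (B = (-4 + 3*(-1/(-5)))*6 + 6 = (-4 + 3*(-1*(-1/5)))*6 + 6 = (-4 + 3*(1/5))*6 + 6 = (-4 + 3/5)*6 + 6 = -17/5*6 + 6 = -102/5 + 6 = -72/5 ≈ -14.400)
R(u) = -72/5
E(T) = -1/6 (E(T) = -T/(6*T) = -1/6*1 = -1/6)
E(v(0, 4)) - R(-8) = -1/6 - 1*(-72/5) = -1/6 + 72/5 = 427/30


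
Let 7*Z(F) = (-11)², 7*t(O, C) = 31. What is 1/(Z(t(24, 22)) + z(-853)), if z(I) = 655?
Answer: 7/4706 ≈ 0.0014875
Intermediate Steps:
t(O, C) = 31/7 (t(O, C) = (⅐)*31 = 31/7)
Z(F) = 121/7 (Z(F) = (⅐)*(-11)² = (⅐)*121 = 121/7)
1/(Z(t(24, 22)) + z(-853)) = 1/(121/7 + 655) = 1/(4706/7) = 7/4706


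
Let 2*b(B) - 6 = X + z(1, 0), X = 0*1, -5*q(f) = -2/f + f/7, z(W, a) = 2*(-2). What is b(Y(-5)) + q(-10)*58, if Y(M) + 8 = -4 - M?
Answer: 2669/175 ≈ 15.251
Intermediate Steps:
z(W, a) = -4
Y(M) = -12 - M (Y(M) = -8 + (-4 - M) = -12 - M)
q(f) = -f/35 + 2/(5*f) (q(f) = -(-2/f + f/7)/5 = -f/35 + 2/(5*f))
X = 0
b(B) = 1 (b(B) = 3 + (0 - 4)/2 = 3 + (½)*(-4) = 3 - 2 = 1)
b(Y(-5)) + q(-10)*58 = 1 + ((1/35)*(14 - 1*(-10)²)/(-10))*58 = 1 + ((1/35)*(-⅒)*(14 - 1*100))*58 = 1 + ((1/35)*(-⅒)*(14 - 100))*58 = 1 + ((1/35)*(-⅒)*(-86))*58 = 1 + (43/175)*58 = 1 + 2494/175 = 2669/175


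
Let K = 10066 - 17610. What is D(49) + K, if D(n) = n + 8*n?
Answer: -7103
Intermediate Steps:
D(n) = 9*n
K = -7544
D(49) + K = 9*49 - 7544 = 441 - 7544 = -7103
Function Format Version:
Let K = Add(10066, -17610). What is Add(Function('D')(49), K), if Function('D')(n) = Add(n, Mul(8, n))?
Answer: -7103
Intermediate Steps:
Function('D')(n) = Mul(9, n)
K = -7544
Add(Function('D')(49), K) = Add(Mul(9, 49), -7544) = Add(441, -7544) = -7103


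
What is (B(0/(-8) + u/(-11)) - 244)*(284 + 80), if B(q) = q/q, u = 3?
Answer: -88452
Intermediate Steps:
B(q) = 1
(B(0/(-8) + u/(-11)) - 244)*(284 + 80) = (1 - 244)*(284 + 80) = -243*364 = -88452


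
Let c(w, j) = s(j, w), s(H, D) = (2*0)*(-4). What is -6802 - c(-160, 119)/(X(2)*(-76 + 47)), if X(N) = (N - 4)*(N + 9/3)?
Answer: -6802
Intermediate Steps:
s(H, D) = 0 (s(H, D) = 0*(-4) = 0)
c(w, j) = 0
X(N) = (-4 + N)*(3 + N) (X(N) = (-4 + N)*(N + 9*(⅓)) = (-4 + N)*(N + 3) = (-4 + N)*(3 + N))
-6802 - c(-160, 119)/(X(2)*(-76 + 47)) = -6802 - 0/((-12 + 2² - 1*2)*(-76 + 47)) = -6802 - 0/((-12 + 4 - 2)*(-29)) = -6802 - 0/((-10*(-29))) = -6802 - 0/290 = -6802 - 1*0 = -6802 + 0 = -6802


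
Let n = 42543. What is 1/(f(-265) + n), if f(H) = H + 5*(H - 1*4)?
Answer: 1/40933 ≈ 2.4430e-5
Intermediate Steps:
f(H) = -20 + 6*H (f(H) = H + 5*(H - 4) = H + 5*(-4 + H) = H + (-20 + 5*H) = -20 + 6*H)
1/(f(-265) + n) = 1/((-20 + 6*(-265)) + 42543) = 1/((-20 - 1590) + 42543) = 1/(-1610 + 42543) = 1/40933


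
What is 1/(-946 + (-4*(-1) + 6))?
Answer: -1/936 ≈ -0.0010684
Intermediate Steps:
1/(-946 + (-4*(-1) + 6)) = 1/(-946 + (4 + 6)) = 1/(-946 + 10) = 1/(-936) = -1/936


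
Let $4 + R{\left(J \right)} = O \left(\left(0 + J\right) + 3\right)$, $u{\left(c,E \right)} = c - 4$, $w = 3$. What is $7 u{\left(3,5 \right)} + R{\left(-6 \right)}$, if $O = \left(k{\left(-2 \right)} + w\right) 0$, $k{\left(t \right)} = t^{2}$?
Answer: $-11$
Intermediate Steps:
$O = 0$ ($O = \left(\left(-2\right)^{2} + 3\right) 0 = \left(4 + 3\right) 0 = 7 \cdot 0 = 0$)
$u{\left(c,E \right)} = -4 + c$
$R{\left(J \right)} = -4$ ($R{\left(J \right)} = -4 + 0 \left(\left(0 + J\right) + 3\right) = -4 + 0 \left(J + 3\right) = -4 + 0 \left(3 + J\right) = -4 + 0 = -4$)
$7 u{\left(3,5 \right)} + R{\left(-6 \right)} = 7 \left(-4 + 3\right) - 4 = 7 \left(-1\right) - 4 = -7 - 4 = -11$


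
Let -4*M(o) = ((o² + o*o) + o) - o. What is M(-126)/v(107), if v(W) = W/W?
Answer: -7938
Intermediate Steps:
v(W) = 1
M(o) = -o²/2 (M(o) = -(((o² + o*o) + o) - o)/4 = -(((o² + o²) + o) - o)/4 = -((2*o² + o) - o)/4 = -((o + 2*o²) - o)/4 = -o²/2)
M(-126)/v(107) = -½*(-126)²/1 = -½*15876*1 = -7938*1 = -7938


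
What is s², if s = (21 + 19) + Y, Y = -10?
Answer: 900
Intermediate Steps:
s = 30 (s = (21 + 19) - 10 = 40 - 10 = 30)
s² = 30² = 900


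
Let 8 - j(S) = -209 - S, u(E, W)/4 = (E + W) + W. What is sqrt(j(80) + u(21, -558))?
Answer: I*sqrt(4083) ≈ 63.898*I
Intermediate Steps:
u(E, W) = 4*E + 8*W (u(E, W) = 4*((E + W) + W) = 4*(E + 2*W) = 4*E + 8*W)
j(S) = 217 + S (j(S) = 8 - (-209 - S) = 8 + (209 + S) = 217 + S)
sqrt(j(80) + u(21, -558)) = sqrt((217 + 80) + (4*21 + 8*(-558))) = sqrt(297 + (84 - 4464)) = sqrt(297 - 4380) = sqrt(-4083) = I*sqrt(4083)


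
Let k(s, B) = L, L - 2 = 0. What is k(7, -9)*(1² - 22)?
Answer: -42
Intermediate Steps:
L = 2 (L = 2 + 0 = 2)
k(s, B) = 2
k(7, -9)*(1² - 22) = 2*(1² - 22) = 2*(1 - 22) = 2*(-21) = -42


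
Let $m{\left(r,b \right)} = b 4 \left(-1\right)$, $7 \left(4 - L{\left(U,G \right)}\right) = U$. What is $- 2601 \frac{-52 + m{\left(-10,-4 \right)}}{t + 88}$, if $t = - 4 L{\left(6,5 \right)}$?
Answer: $\frac{54621}{44} \approx 1241.4$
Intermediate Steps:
$L{\left(U,G \right)} = 4 - \frac{U}{7}$
$m{\left(r,b \right)} = - 4 b$ ($m{\left(r,b \right)} = 4 b \left(-1\right) = - 4 b$)
$t = - \frac{88}{7}$ ($t = - 4 \left(4 - \frac{6}{7}\right) = \left(-4\right) \frac{22}{7} = - \frac{88}{7} \approx -12.571$)
$- 2601 \frac{-52 + m{\left(-10,-4 \right)}}{t + 88} = - 2601 \frac{-52 - -16}{- \frac{88}{7} + 88} = - 2601 \frac{-52 + 16}{\frac{528}{7}} = - 2601 \left(\left(-36\right) \frac{7}{528}\right) = \left(-2601\right) \left(- \frac{21}{44}\right) = \frac{54621}{44}$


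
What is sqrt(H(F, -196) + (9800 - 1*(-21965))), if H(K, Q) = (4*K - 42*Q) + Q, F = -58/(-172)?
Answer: 19*sqrt(203863)/43 ≈ 199.51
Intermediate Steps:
F = 29/86 (F = -58*(-1/172) = 29/86 ≈ 0.33721)
H(K, Q) = -41*Q + 4*K (H(K, Q) = (-42*Q + 4*K) + Q = -41*Q + 4*K)
sqrt(H(F, -196) + (9800 - 1*(-21965))) = sqrt((-41*(-196) + 4*(29/86)) + (9800 - 1*(-21965))) = sqrt((8036 + 58/43) + (9800 + 21965)) = sqrt(345606/43 + 31765) = sqrt(1711501/43) = 19*sqrt(203863)/43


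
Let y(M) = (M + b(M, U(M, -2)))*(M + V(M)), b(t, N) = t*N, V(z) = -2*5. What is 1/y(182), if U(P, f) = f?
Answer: -1/31304 ≈ -3.1945e-5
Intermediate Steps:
V(z) = -10
b(t, N) = N*t
y(M) = -M*(-10 + M) (y(M) = (M - 2*M)*(M - 10) = (-M)*(-10 + M) = -M*(-10 + M))
1/y(182) = 1/(182*(10 - 1*182)) = 1/(182*(10 - 182)) = 1/(182*(-172)) = 1/(-31304) = -1/31304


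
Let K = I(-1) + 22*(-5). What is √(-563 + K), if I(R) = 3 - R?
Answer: I*√669 ≈ 25.865*I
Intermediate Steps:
K = -106 (K = (3 - 1*(-1)) + 22*(-5) = (3 + 1) - 110 = 4 - 110 = -106)
√(-563 + K) = √(-563 - 106) = √(-669) = I*√669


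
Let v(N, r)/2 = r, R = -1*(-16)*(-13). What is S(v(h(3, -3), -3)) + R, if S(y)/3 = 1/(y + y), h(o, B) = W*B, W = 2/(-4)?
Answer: -833/4 ≈ -208.25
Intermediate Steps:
R = -208 (R = 16*(-13) = -208)
W = -1/2 (W = 2*(-1/4) = -1/2 ≈ -0.50000)
h(o, B) = -B/2
v(N, r) = 2*r
S(y) = 3/(2*y) (S(y) = 3/(y + y) = 3/((2*y)) = 3*(1/(2*y)) = 3/(2*y))
S(v(h(3, -3), -3)) + R = 3/(2*((2*(-3)))) - 208 = (3/2)/(-6) - 208 = (3/2)*(-1/6) - 208 = -1/4 - 208 = -833/4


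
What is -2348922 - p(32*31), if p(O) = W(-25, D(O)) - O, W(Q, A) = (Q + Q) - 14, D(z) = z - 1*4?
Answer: -2347866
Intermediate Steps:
D(z) = -4 + z (D(z) = z - 4 = -4 + z)
W(Q, A) = -14 + 2*Q (W(Q, A) = 2*Q - 14 = -14 + 2*Q)
p(O) = -64 - O (p(O) = (-14 + 2*(-25)) - O = (-14 - 50) - O = -64 - O)
-2348922 - p(32*31) = -2348922 - (-64 - 32*31) = -2348922 - (-64 - 1*992) = -2348922 - (-64 - 992) = -2348922 - 1*(-1056) = -2348922 + 1056 = -2347866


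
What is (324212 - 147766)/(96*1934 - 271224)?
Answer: -88223/42780 ≈ -2.0622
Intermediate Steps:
(324212 - 147766)/(96*1934 - 271224) = 176446/(185664 - 271224) = 176446/(-85560) = 176446*(-1/85560) = -88223/42780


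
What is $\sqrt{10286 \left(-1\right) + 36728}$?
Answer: $3 \sqrt{2938} \approx 162.61$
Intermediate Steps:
$\sqrt{10286 \left(-1\right) + 36728} = \sqrt{-10286 + 36728} = \sqrt{26442} = 3 \sqrt{2938}$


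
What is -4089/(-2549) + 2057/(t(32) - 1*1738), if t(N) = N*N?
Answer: -136691/107058 ≈ -1.2768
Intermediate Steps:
t(N) = N²
-4089/(-2549) + 2057/(t(32) - 1*1738) = -4089/(-2549) + 2057/(32² - 1*1738) = -4089*(-1/2549) + 2057/(1024 - 1738) = 4089/2549 + 2057/(-714) = 4089/2549 + 2057*(-1/714) = 4089/2549 - 121/42 = -136691/107058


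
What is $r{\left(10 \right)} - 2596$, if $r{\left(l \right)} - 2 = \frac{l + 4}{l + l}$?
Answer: $- \frac{25933}{10} \approx -2593.3$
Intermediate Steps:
$r{\left(l \right)} = 2 + \frac{4 + l}{2 l}$ ($r{\left(l \right)} = 2 + \frac{l + 4}{l + l} = 2 + \frac{4 + l}{2 l}$)
$r{\left(10 \right)} - 2596 = \left(\frac{5}{2} + \frac{2}{10}\right) - 2596 = \left(\frac{5}{2} + 2 \cdot \frac{1}{10}\right) - 2596 = \left(\frac{5}{2} + \frac{1}{5}\right) - 2596 = \frac{27}{10} - 2596 = - \frac{25933}{10}$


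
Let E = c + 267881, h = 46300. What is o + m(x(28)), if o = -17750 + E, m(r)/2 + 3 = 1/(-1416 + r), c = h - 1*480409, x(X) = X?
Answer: -127684897/694 ≈ -1.8398e+5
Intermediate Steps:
c = -434109 (c = 46300 - 1*480409 = 46300 - 480409 = -434109)
m(r) = -6 + 2/(-1416 + r)
E = -166228 (E = -434109 + 267881 = -166228)
o = -183978 (o = -17750 - 166228 = -183978)
o + m(x(28)) = -183978 + 2*(4249 - 3*28)/(-1416 + 28) = -183978 + 2*(4249 - 84)/(-1388) = -183978 + 2*(-1/1388)*4165 = -183978 - 4165/694 = -127684897/694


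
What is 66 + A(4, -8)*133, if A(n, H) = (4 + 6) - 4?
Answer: 864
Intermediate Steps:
A(n, H) = 6 (A(n, H) = 10 - 4 = 6)
66 + A(4, -8)*133 = 66 + 6*133 = 66 + 798 = 864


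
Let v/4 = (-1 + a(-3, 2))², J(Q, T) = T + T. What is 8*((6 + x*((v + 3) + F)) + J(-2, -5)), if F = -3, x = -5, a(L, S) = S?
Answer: -192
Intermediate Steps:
J(Q, T) = 2*T
v = 4 (v = 4*(-1 + 2)² = 4*1² = 4*1 = 4)
8*((6 + x*((v + 3) + F)) + J(-2, -5)) = 8*((6 - 5*((4 + 3) - 3)) + 2*(-5)) = 8*((6 - 5*(7 - 3)) - 10) = 8*((6 - 5*4) - 10) = 8*((6 - 20) - 10) = 8*(-14 - 10) = 8*(-24) = -192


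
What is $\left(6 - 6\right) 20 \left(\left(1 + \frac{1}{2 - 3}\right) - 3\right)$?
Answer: $0$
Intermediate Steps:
$\left(6 - 6\right) 20 \left(\left(1 + \frac{1}{2 - 3}\right) - 3\right) = 0 \cdot 20 \left(\left(1 + \frac{1}{-1}\right) - 3\right) = 0 \left(\left(1 - 1\right) - 3\right) = 0 \left(0 - 3\right) = 0 \left(-3\right) = 0$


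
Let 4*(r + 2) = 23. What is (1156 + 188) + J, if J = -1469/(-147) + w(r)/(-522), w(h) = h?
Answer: 15392113/11368 ≈ 1354.0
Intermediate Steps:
r = 15/4 (r = -2 + (¼)*23 = -2 + 23/4 = 15/4 ≈ 3.7500)
J = 113521/11368 (J = -1469/(-147) + (15/4)/(-522) = -1469*(-1/147) + (15/4)*(-1/522) = 1469/147 - 5/696 = 113521/11368 ≈ 9.9860)
(1156 + 188) + J = (1156 + 188) + 113521/11368 = 1344 + 113521/11368 = 15392113/11368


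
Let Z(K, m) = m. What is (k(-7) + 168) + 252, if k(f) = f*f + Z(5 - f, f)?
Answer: 462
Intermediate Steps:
k(f) = f + f**2 (k(f) = f*f + f = f**2 + f = f + f**2)
(k(-7) + 168) + 252 = (-7*(1 - 7) + 168) + 252 = (-7*(-6) + 168) + 252 = (42 + 168) + 252 = 210 + 252 = 462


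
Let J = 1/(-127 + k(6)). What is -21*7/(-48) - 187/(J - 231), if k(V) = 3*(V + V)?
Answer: 651175/168176 ≈ 3.8720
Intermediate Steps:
k(V) = 6*V (k(V) = 3*(2*V) = 6*V)
J = -1/91 (J = 1/(-127 + 6*6) = 1/(-127 + 36) = 1/(-91) = -1/91 ≈ -0.010989)
-21*7/(-48) - 187/(J - 231) = -21*7/(-48) - 187/(-1/91 - 231) = -147*(-1/48) - 187/(-21022/91) = 49/16 - 187*(-91/21022) = 49/16 + 17017/21022 = 651175/168176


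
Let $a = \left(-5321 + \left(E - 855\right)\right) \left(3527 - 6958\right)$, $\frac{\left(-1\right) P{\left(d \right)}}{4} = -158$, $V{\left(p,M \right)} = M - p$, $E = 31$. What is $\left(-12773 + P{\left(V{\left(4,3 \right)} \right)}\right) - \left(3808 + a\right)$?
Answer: $-21099444$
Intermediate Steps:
$P{\left(d \right)} = 632$ ($P{\left(d \right)} = \left(-4\right) \left(-158\right) = 632$)
$a = 21083495$ ($a = \left(-5321 + \left(31 - 855\right)\right) \left(3527 - 6958\right) = \left(-5321 + \left(31 - 855\right)\right) \left(-3431\right) = \left(-5321 - 824\right) \left(-3431\right) = \left(-6145\right) \left(-3431\right) = 21083495$)
$\left(-12773 + P{\left(V{\left(4,3 \right)} \right)}\right) - \left(3808 + a\right) = \left(-12773 + 632\right) - 21087303 = -12141 - 21087303 = -21099444$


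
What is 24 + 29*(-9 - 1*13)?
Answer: -614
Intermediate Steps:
24 + 29*(-9 - 1*13) = 24 + 29*(-9 - 13) = 24 + 29*(-22) = 24 - 638 = -614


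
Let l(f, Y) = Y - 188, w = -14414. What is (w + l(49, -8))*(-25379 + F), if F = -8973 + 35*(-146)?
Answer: 576539820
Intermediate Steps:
l(f, Y) = -188 + Y
F = -14083 (F = -8973 - 5110 = -14083)
(w + l(49, -8))*(-25379 + F) = (-14414 + (-188 - 8))*(-25379 - 14083) = (-14414 - 196)*(-39462) = -14610*(-39462) = 576539820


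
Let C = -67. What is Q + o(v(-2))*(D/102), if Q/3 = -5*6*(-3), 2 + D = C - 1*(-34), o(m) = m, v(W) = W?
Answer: 13805/51 ≈ 270.69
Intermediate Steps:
D = -35 (D = -2 + (-67 - 1*(-34)) = -2 + (-67 + 34) = -2 - 33 = -35)
Q = 270 (Q = 3*(-5*6*(-3)) = 3*(-30*(-3)) = 3*90 = 270)
Q + o(v(-2))*(D/102) = 270 - (-70)/102 = 270 - 2*(-35/102) = 270 + 35/51 = 13805/51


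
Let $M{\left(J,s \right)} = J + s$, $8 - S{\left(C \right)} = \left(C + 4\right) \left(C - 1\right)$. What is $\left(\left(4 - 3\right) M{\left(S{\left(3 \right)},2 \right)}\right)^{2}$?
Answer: $16$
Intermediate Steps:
$S{\left(C \right)} = 8 - \left(-1 + C\right) \left(4 + C\right)$ ($S{\left(C \right)} = 8 - \left(C + 4\right) \left(C - 1\right) = 8 - \left(4 + C\right) \left(-1 + C\right) = 8 - \left(-1 + C\right) \left(4 + C\right)$)
$\left(\left(4 - 3\right) M{\left(S{\left(3 \right)},2 \right)}\right)^{2} = \left(\left(4 - 3\right) \left(\left(12 - 3^{2} - 9\right) + 2\right)\right)^{2} = \left(1 \left(\left(12 - 9 - 9\right) + 2\right)\right)^{2} = \left(1 \left(-6 + 2\right)\right)^{2} = \left(1 \left(-4\right)\right)^{2} = \left(-4\right)^{2} = 16$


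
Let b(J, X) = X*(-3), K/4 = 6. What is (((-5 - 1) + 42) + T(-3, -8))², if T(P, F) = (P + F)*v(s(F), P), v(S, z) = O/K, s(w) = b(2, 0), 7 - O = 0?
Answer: 619369/576 ≈ 1075.3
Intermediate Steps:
O = 7 (O = 7 - 1*0 = 7 + 0 = 7)
K = 24 (K = 4*6 = 24)
b(J, X) = -3*X
s(w) = 0 (s(w) = -3*0 = 0)
v(S, z) = 7/24
T(P, F) = 7*F/24 + 7*P/24 (T(P, F) = (P + F)*(7/24) = (F + P)*(7/24) = 7*F/24 + 7*P/24)
(((-5 - 1) + 42) + T(-3, -8))² = (((-5 - 1) + 42) + ((7/24)*(-8) + (7/24)*(-3)))² = ((-6 + 42) + (-7/3 - 7/8))² = (36 - 77/24)² = (787/24)² = 619369/576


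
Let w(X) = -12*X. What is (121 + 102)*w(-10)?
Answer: 26760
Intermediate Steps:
(121 + 102)*w(-10) = (121 + 102)*(-12*(-10)) = 223*120 = 26760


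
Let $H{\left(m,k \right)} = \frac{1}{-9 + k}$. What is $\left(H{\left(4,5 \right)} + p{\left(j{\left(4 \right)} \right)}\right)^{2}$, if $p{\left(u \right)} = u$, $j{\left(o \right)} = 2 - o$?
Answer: $\frac{81}{16} \approx 5.0625$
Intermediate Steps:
$\left(H{\left(4,5 \right)} + p{\left(j{\left(4 \right)} \right)}\right)^{2} = \left(\frac{1}{-9 + 5} + \left(2 - 4\right)\right)^{2} = \left(\frac{1}{-4} + \left(2 - 4\right)\right)^{2} = \left(- \frac{1}{4} - 2\right)^{2} = \left(- \frac{9}{4}\right)^{2} = \frac{81}{16}$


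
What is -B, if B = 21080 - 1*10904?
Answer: -10176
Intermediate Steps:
B = 10176 (B = 21080 - 10904 = 10176)
-B = -1*10176 = -10176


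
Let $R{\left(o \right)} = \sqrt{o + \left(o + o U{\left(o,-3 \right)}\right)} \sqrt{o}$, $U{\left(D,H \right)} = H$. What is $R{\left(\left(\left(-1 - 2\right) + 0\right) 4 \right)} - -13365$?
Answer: $13365 + 12 i \approx 13365.0 + 12.0 i$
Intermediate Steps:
$R{\left(o \right)} = \sqrt{o} \sqrt{- o}$ ($R{\left(o \right)} = \sqrt{o + \left(o + o \left(-3\right)\right)} \sqrt{o} = \sqrt{o + \left(o - 3 o\right)} \sqrt{o} = \sqrt{o - 2 o} \sqrt{o} = \sqrt{- o} \sqrt{o} = \sqrt{o} \sqrt{- o}$)
$R{\left(\left(\left(-1 - 2\right) + 0\right) 4 \right)} - -13365 = \sqrt{\left(\left(-1 - 2\right) + 0\right) 4} \sqrt{- \left(\left(-1 - 2\right) + 0\right) 4} - -13365 = \sqrt{\left(-3 + 0\right) 4} \sqrt{- \left(-3 + 0\right) 4} + 13365 = \sqrt{\left(-3\right) 4} \sqrt{- \left(-3\right) 4} + 13365 = \sqrt{-12} \sqrt{\left(-1\right) \left(-12\right)} + 13365 = 2 i \sqrt{3} \sqrt{12} + 13365 = 2 i \sqrt{3} \cdot 2 \sqrt{3} + 13365 = 12 i + 13365 = 13365 + 12 i$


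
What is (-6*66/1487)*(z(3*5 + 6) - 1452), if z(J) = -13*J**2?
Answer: 2845260/1487 ≈ 1913.4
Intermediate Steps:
(-6*66/1487)*(z(3*5 + 6) - 1452) = (-6*66/1487)*(-13*(3*5 + 6)**2 - 1452) = (-396*1/1487)*(-13*(15 + 6)**2 - 1452) = -396*(-13*21**2 - 1452)/1487 = -396*(-13*441 - 1452)/1487 = -396*(-5733 - 1452)/1487 = -396/1487*(-7185) = 2845260/1487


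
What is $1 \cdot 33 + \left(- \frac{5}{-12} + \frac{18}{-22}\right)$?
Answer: $\frac{4303}{132} \approx 32.599$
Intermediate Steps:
$1 \cdot 33 + \left(- \frac{5}{-12} + \frac{18}{-22}\right) = 33 + \left(\left(-5\right) \left(- \frac{1}{12}\right) + 18 \left(- \frac{1}{22}\right)\right) = 33 + \left(\frac{5}{12} - \frac{9}{11}\right) = 33 - \frac{53}{132} = \frac{4303}{132}$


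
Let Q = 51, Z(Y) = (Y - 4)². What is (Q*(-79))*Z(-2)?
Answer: -145044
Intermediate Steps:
Z(Y) = (-4 + Y)²
(Q*(-79))*Z(-2) = (51*(-79))*(-4 - 2)² = -4029*(-6)² = -4029*36 = -145044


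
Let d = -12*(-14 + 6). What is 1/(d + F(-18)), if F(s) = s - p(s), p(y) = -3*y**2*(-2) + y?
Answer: -1/1848 ≈ -0.00054113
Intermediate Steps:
d = 96 (d = -12*(-8) = 96)
p(y) = y + 6*y**2 (p(y) = 6*y**2 + y = y + 6*y**2)
F(s) = s - s*(1 + 6*s)
1/(d + F(-18)) = 1/(96 - 6*(-18)**2) = 1/(96 - 6*324) = 1/(96 - 1944) = 1/(-1848) = -1/1848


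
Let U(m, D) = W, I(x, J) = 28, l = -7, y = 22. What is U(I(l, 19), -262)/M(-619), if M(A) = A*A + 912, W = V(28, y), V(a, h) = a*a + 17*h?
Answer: 1158/384073 ≈ 0.0030151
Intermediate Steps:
V(a, h) = a**2 + 17*h
W = 1158 (W = 28**2 + 17*22 = 784 + 374 = 1158)
U(m, D) = 1158
M(A) = 912 + A**2 (M(A) = A**2 + 912 = 912 + A**2)
U(I(l, 19), -262)/M(-619) = 1158/(912 + (-619)**2) = 1158/(912 + 383161) = 1158/384073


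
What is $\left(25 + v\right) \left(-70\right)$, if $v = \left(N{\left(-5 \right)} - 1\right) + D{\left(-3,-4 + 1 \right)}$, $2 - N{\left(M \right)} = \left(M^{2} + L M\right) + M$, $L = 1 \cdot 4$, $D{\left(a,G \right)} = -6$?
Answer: $-1400$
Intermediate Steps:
$L = 4$
$N{\left(M \right)} = 2 - M^{2} - 5 M$ ($N{\left(M \right)} = 2 - \left(\left(M^{2} + 4 M\right) + M\right) = 2 - \left(M^{2} + 5 M\right) = 2 - M^{2} - 5 M$)
$v = -5$ ($v = \left(\left(2 - \left(-5\right)^{2} - -25\right) - 1\right) - 6 = \left(\left(2 - 25 + 25\right) - 1\right) - 6 = \left(2 - 1\right) - 6 = 1 - 6 = -5$)
$\left(25 + v\right) \left(-70\right) = \left(25 - 5\right) \left(-70\right) = 20 \left(-70\right) = -1400$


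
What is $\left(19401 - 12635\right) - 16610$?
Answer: $-9844$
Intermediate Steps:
$\left(19401 - 12635\right) - 16610 = 6766 - 16610 = -9844$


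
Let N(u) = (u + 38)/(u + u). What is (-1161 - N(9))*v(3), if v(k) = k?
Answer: -20945/6 ≈ -3490.8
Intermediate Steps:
N(u) = (38 + u)/(2*u) (N(u) = (38 + u)/((2*u)) = (38 + u)*(1/(2*u)) = (38 + u)/(2*u))
(-1161 - N(9))*v(3) = (-1161 - (38 + 9)/(2*9))*3 = (-1161 - 47/(2*9))*3 = (-1161 - 1*47/18)*3 = (-1161 - 47/18)*3 = -20945/18*3 = -20945/6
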